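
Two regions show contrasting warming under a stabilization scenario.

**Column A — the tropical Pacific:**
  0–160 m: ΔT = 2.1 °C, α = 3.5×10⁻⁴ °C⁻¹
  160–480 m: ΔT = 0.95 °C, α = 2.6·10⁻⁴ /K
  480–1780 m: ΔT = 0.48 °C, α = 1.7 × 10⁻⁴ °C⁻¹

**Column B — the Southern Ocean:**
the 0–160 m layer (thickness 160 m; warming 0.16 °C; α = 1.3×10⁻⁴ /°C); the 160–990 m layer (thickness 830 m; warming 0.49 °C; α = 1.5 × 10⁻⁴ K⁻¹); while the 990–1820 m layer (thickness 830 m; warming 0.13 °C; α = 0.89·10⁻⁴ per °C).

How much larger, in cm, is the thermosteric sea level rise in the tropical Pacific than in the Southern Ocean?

A Layer 1: 3.5×10⁻⁴ × 2.1 × 160 = 0.11760 m
A 160–480 m: 320 × 0.95 × 2.6×10⁻⁴ = 0.07904 m
A 480–1780 m: 1300 × 1.7×10⁻⁴ × 0.48 = 0.10608 m
A total: 0.30272 m
B 1.3×10⁻⁴ × 0.16 × 160 = 0.003328 m
B Layer 2: 830 × 1.5×10⁻⁴ × 0.49 = 0.061005 m
B 990–1820 m: 0.89×10⁻⁴ × 830 × 0.13 = 0.0096031 m
B total: 0.0739361 m
Difference: 0.30272 − 0.0739361 = 0.2287839 m

23 cm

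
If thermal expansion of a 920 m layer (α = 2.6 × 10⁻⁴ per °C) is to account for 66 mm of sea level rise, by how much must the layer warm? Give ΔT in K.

ΔT = Δh/(αH) = 0.066 / (2.6×10⁻⁴ × 920) ≈ 0.2759 K

ΔT ≈ 0.276 K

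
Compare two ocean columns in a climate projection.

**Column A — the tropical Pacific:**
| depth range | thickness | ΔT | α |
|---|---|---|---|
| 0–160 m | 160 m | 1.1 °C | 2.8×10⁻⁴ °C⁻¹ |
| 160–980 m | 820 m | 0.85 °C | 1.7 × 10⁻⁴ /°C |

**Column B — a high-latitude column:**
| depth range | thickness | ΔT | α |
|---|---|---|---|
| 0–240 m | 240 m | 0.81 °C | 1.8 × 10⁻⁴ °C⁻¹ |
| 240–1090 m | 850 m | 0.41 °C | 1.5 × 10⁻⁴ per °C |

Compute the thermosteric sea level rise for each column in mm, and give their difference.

A 0–160 m: 160 × 1.1 × 2.8×10⁻⁴ = 0.04928 m
A 160–980 m: 0.85 × 1.7×10⁻⁴ × 820 = 0.11849 m
A total: 0.16777 m
B 0–240 m: 240 × 0.81 × 1.8×10⁻⁴ = 0.034992 m
B 0.41 × 850 × 1.5×10⁻⁴ = 0.052275 m
B total: 0.087267 m
Difference: 0.16777 − 0.087267 = 0.080503 m

Δh_A ≈ 170 mm, Δh_B ≈ 87 mm; difference ≈ 81 mm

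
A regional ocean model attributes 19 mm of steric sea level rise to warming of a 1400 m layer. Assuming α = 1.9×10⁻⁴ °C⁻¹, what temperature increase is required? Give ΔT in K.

ΔT ≈ 0.0714 K

ΔT = Δh/(αH) = 0.019 / (1.9×10⁻⁴ × 1400) ≈ 0.07143 K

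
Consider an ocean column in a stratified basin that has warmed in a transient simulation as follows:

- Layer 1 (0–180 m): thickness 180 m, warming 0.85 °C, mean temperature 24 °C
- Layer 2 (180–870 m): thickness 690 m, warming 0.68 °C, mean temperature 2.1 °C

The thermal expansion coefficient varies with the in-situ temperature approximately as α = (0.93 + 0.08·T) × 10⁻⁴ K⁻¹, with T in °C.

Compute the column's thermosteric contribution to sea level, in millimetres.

Layer 1: α = (0.93 + 0.08×24)×10⁻⁴ = 2.85×10⁻⁴ K⁻¹
Layer 2: α = (0.93 + 0.08×2.1)×10⁻⁴ = 1.098×10⁻⁴ K⁻¹
Layer 1: 2.85×10⁻⁴ × 0.85 × 180 = 0.043605 m
Layer 2: 690 × 1.098×10⁻⁴ × 0.68 = 0.05151816 m
Δh = 0.043605 + 0.05151816 = 0.09512316 m ≈ 95.1 mm

Δh = 95.1 mm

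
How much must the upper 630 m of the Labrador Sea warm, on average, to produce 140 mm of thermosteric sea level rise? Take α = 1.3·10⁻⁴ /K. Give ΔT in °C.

ΔT ≈ 1.7 °C

ΔT = Δh/(αH) = 0.14 / (1.3×10⁻⁴ × 630) ≈ 1.709 °C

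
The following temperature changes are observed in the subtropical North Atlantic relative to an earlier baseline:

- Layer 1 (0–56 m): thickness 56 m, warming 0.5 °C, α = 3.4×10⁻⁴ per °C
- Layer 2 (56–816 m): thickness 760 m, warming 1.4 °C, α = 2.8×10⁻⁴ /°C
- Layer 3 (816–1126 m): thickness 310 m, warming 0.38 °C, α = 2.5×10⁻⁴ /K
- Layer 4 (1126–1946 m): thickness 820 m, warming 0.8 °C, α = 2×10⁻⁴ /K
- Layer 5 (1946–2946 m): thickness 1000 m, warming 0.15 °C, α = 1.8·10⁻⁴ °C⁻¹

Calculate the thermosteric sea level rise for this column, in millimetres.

3.4×10⁻⁴ × 56 × 0.5 = 0.00952 m
2.8×10⁻⁴ × 760 × 1.4 = 0.29792 m
816–1126 m: 2.5×10⁻⁴ × 0.38 × 310 = 0.02945 m
Layer 4: 2×10⁻⁴ × 0.8 × 820 = 0.13120 m
Layer 5: 0.15 × 1.8×10⁻⁴ × 1000 = 0.02700 m
Δh = 0.00952 + 0.29792 + 0.02945 + 0.13120 + 0.02700 = 0.49509 m

about 500 mm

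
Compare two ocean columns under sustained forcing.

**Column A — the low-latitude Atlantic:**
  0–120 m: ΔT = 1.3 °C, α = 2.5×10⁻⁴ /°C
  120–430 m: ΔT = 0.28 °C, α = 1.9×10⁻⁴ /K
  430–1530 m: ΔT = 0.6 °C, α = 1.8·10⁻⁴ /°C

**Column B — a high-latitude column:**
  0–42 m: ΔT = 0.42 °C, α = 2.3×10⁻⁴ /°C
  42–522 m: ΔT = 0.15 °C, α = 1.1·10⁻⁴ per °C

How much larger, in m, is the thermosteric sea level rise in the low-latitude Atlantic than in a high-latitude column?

Δh_A − Δh_B ≈ 0.162 m

A 120 × 2.5×10⁻⁴ × 1.3 = 0.03900 m
A 1.9×10⁻⁴ × 0.28 × 310 = 0.016492 m
A Layer 3: 1100 × 1.8×10⁻⁴ × 0.6 = 0.11880 m
A total: 0.174292 m
B 42 × 0.42 × 2.3×10⁻⁴ = 0.0040572 m
B 480 × 0.15 × 1.1×10⁻⁴ = 0.00792 m
B total: 0.0119772 m
Difference: 0.174292 − 0.0119772 = 0.1623148 m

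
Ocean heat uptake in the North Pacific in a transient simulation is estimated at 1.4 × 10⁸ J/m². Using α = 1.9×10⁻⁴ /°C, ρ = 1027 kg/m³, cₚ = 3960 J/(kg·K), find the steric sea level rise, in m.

Δh = αQ/(ρcₚ) = 1.9×10⁻⁴ × 1.4×10⁸ / (1027 × 3960) ≈ 0.0065406 m

0.00654 m of thermosteric rise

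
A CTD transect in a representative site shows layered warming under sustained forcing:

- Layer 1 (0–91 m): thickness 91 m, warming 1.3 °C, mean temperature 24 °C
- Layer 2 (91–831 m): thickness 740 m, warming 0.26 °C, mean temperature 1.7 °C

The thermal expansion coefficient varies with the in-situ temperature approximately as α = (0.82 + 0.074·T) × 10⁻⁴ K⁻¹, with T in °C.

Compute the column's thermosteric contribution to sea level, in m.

Layer 1: α = (0.82 + 0.074×24)×10⁻⁴ = 2.596×10⁻⁴ K⁻¹
Layer 2: α = (0.82 + 0.074×1.7)×10⁻⁴ = 0.9458×10⁻⁴ K⁻¹
Layer 1: 1.3 × 2.596×10⁻⁴ × 91 = 0.03071068 m
0.26 × 740 × 0.9458×10⁻⁴ = 0.018197192 m
Δh = 0.03071068 + 0.018197192 = 0.048907872 m ≈ 0.049 m

Δh = 0.049 m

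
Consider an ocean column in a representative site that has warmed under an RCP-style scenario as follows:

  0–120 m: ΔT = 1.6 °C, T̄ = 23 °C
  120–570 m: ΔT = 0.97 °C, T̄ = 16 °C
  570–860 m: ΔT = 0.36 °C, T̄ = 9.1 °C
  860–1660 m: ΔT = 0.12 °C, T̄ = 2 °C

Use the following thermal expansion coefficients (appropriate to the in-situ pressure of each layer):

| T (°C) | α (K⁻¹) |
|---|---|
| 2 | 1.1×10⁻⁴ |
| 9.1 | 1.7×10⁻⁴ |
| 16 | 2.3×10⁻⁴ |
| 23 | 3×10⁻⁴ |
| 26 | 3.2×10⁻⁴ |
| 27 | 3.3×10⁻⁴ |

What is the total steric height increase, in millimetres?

Layer 1 at 23 °C → α = 3×10⁻⁴ K⁻¹
Layer 2 at 16 °C → α = 2.3×10⁻⁴ K⁻¹
Layer 3 at 9.1 °C → α = 1.7×10⁻⁴ K⁻¹
Layer 4 at 2 °C → α = 1.1×10⁻⁴ K⁻¹
0–120 m: 120 × 3×10⁻⁴ × 1.6 = 0.05760 m
2.3×10⁻⁴ × 0.97 × 450 = 0.100395 m
Layer 3: 0.36 × 1.7×10⁻⁴ × 290 = 0.017748 m
Layer 4: 1.1×10⁻⁴ × 800 × 0.12 = 0.01056 m
Δh = 0.05760 + 0.100395 + 0.017748 + 0.01056 = 0.186303 m ≈ 190 mm

190 mm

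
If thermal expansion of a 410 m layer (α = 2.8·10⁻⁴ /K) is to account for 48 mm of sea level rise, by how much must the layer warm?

about 0.418 K

ΔT = Δh/(αH) = 0.048 / (2.8×10⁻⁴ × 410) ≈ 0.4181 K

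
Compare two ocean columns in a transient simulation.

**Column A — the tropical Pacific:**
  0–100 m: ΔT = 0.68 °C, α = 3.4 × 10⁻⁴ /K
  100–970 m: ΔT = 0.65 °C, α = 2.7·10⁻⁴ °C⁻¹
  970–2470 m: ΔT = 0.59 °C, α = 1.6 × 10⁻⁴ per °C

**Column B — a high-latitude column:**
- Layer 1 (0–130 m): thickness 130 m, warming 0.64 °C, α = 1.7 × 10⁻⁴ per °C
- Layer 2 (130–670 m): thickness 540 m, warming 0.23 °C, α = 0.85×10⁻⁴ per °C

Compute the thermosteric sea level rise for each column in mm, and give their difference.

A 0–100 m: 0.68 × 3.4×10⁻⁴ × 100 = 0.02312 m
A 0.65 × 2.7×10⁻⁴ × 870 = 0.152685 m
A 970–2470 m: 0.59 × 1500 × 1.6×10⁻⁴ = 0.14160 m
A total: 0.317405 m
B 0–130 m: 0.64 × 130 × 1.7×10⁻⁴ = 0.014144 m
B 130–670 m: 0.85×10⁻⁴ × 540 × 0.23 = 0.010557 m
B total: 0.024701 m
Difference: 0.317405 − 0.024701 = 0.292704 m

Δh_A ≈ 320 mm, Δh_B ≈ 25 mm; difference ≈ 290 mm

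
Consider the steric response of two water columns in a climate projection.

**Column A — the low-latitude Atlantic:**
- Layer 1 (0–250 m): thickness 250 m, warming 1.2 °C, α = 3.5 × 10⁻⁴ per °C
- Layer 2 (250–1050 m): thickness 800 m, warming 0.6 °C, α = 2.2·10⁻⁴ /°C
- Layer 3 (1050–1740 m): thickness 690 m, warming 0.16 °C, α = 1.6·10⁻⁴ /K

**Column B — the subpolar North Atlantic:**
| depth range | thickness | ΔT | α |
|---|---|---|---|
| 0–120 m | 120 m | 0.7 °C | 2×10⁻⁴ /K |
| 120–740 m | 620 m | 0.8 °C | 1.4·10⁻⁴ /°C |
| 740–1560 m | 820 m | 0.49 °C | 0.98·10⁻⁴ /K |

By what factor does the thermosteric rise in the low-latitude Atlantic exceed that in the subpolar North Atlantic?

A Layer 1: 1.2 × 3.5×10⁻⁴ × 250 = 0.10500 m
A 2.2×10⁻⁴ × 800 × 0.6 = 0.10560 m
A 1.6×10⁻⁴ × 0.16 × 690 = 0.017664 m
A total: 0.228264 m
B Layer 1: 120 × 0.7 × 2×10⁻⁴ = 0.01680 m
B 0.8 × 1.4×10⁻⁴ × 620 = 0.06944 m
B 0.98×10⁻⁴ × 0.49 × 820 = 0.0393764 m
B total: 0.1256164 m
Ratio: 0.228264 / 0.1256164 ≈ 1.817

a factor of 1.8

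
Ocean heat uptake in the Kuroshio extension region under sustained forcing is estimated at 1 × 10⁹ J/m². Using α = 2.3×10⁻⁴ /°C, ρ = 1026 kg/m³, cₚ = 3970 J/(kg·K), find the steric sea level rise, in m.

Δh = αQ/(ρcₚ) = 2.3×10⁻⁴ × 1×10⁹ / (1026 × 3970) ≈ 0.056466 m

0.0565 m of thermosteric rise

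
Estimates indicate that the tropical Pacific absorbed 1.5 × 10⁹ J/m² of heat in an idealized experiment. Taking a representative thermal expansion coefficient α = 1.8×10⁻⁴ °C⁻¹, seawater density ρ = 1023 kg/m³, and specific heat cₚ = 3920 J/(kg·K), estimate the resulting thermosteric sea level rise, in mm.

67.3 mm of thermosteric rise

Δh = αQ/(ρcₚ) = 1.8×10⁻⁴ × 1.5×10⁹ / (1023 × 3920) ≈ 0.067329 m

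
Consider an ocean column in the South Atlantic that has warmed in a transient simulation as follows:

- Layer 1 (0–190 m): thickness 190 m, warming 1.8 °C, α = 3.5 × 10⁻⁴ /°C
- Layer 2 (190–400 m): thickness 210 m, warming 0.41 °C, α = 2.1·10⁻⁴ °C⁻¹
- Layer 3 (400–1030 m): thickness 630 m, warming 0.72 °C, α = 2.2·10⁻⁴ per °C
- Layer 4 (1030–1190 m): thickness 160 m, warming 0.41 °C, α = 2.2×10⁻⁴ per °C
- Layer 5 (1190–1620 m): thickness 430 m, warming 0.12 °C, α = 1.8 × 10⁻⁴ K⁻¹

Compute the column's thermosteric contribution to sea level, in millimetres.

about 261 mm

Layer 1: 190 × 1.8 × 3.5×10⁻⁴ = 0.11970 m
2.1×10⁻⁴ × 0.41 × 210 = 0.018081 m
2.2×10⁻⁴ × 0.72 × 630 = 0.099792 m
2.2×10⁻⁴ × 160 × 0.41 = 0.014432 m
1190–1620 m: 1.8×10⁻⁴ × 430 × 0.12 = 0.009288 m
Δh = 0.11970 + 0.018081 + 0.099792 + 0.014432 + 0.009288 = 0.261293 m ≈ 261 mm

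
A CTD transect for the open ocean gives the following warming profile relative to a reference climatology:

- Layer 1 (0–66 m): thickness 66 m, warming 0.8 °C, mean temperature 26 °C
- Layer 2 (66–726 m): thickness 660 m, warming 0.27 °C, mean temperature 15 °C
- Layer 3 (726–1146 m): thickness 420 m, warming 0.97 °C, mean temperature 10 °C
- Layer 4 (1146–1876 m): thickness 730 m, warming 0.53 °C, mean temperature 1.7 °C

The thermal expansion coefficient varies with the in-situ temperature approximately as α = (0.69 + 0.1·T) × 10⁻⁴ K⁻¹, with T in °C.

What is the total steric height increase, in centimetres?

Layer 1: α = (0.69 + 0.1×26)×10⁻⁴ = 3.29×10⁻⁴ K⁻¹
Layer 2: α = (0.69 + 0.1×15)×10⁻⁴ = 2.19×10⁻⁴ K⁻¹
Layer 3: α = (0.69 + 0.1×10)×10⁻⁴ = 1.69×10⁻⁴ K⁻¹
Layer 4: α = (0.69 + 0.1×1.7)×10⁻⁴ = 0.86×10⁻⁴ K⁻¹
Layer 1: 0.8 × 3.29×10⁻⁴ × 66 = 0.0173712 m
66–726 m: 0.27 × 660 × 2.19×10⁻⁴ = 0.0390258 m
726–1146 m: 0.97 × 420 × 1.69×10⁻⁴ = 0.0688506 m
1146–1876 m: 0.86×10⁻⁴ × 730 × 0.53 = 0.0332734 m
Δh = 0.0173712 + 0.0390258 + 0.0688506 + 0.0332734 = 0.158521 m

Δh ≈ 16 cm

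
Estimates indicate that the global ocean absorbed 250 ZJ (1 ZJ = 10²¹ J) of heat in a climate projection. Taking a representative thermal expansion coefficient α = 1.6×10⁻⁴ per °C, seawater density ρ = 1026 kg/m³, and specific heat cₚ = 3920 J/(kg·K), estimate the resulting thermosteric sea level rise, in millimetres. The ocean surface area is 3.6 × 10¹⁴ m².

Per unit area: Q = 250×10²¹ / (3.6×10¹⁴) ≈ 6.944×10⁸ J/m²
Δh = αQ/(ρcₚ) = 1.6×10⁻⁴ × 6.944×10⁸ / (1026 × 3920) ≈ 0.027625 m

Δh ≈ 28 mm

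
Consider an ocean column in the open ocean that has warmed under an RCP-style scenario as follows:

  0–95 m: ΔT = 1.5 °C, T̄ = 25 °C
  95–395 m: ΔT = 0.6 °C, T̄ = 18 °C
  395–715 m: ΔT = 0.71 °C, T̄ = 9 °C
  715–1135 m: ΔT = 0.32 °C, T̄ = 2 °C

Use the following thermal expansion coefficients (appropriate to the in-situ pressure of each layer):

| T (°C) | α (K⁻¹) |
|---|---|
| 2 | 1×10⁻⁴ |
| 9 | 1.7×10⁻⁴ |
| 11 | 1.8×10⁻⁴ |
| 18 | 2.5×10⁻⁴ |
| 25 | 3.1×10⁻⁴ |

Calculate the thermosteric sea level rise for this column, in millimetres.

Layer 1 at 25 °C → α = 3.1×10⁻⁴ K⁻¹
Layer 2 at 18 °C → α = 2.5×10⁻⁴ K⁻¹
Layer 3 at 9 °C → α = 1.7×10⁻⁴ K⁻¹
Layer 4 at 2 °C → α = 1×10⁻⁴ K⁻¹
95 × 1.5 × 3.1×10⁻⁴ = 0.044175 m
0.6 × 300 × 2.5×10⁻⁴ = 0.04500 m
Layer 3: 0.71 × 320 × 1.7×10⁻⁴ = 0.038624 m
Layer 4: 0.32 × 420 × 1×10⁻⁴ = 0.01344 m
Δh = 0.044175 + 0.04500 + 0.038624 + 0.01344 = 0.141239 m

about 141 mm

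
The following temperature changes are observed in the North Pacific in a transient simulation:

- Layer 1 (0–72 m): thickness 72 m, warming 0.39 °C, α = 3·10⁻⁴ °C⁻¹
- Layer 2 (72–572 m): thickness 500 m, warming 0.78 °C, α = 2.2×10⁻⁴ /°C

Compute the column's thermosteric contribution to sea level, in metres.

Δh ≈ 0.0942 m

Layer 1: 3×10⁻⁴ × 0.39 × 72 = 0.008424 m
2.2×10⁻⁴ × 500 × 0.78 = 0.08580 m
Δh = 0.008424 + 0.08580 = 0.094224 m ≈ 0.0942 m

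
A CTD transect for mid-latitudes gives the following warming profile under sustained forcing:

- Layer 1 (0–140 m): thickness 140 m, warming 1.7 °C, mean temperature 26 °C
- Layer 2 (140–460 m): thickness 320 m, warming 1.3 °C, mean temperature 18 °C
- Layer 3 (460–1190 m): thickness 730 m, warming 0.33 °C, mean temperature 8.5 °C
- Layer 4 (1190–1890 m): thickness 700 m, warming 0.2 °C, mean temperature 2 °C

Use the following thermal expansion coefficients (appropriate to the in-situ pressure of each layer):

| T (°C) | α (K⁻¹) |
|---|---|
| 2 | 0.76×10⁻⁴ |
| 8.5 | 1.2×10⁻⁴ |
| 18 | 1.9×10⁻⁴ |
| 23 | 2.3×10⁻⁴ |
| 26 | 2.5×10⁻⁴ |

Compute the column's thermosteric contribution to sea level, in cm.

Layer 1 at 26 °C → α = 2.5×10⁻⁴ K⁻¹
Layer 2 at 18 °C → α = 1.9×10⁻⁴ K⁻¹
Layer 3 at 8.5 °C → α = 1.2×10⁻⁴ K⁻¹
Layer 4 at 2 °C → α = 0.76×10⁻⁴ K⁻¹
1.7 × 140 × 2.5×10⁻⁴ = 0.05950 m
140–460 m: 1.3 × 1.9×10⁻⁴ × 320 = 0.07904 m
Layer 3: 0.33 × 730 × 1.2×10⁻⁴ = 0.028908 m
0.76×10⁻⁴ × 0.2 × 700 = 0.01064 m
Δh = 0.05950 + 0.07904 + 0.028908 + 0.01064 = 0.178088 m ≈ 17.8 cm

17.8 cm of thermosteric rise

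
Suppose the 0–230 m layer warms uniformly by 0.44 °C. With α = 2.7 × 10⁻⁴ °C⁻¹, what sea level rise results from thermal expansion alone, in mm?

Δh = 27.3 mm

Δh = αΔT·H = 2.7×10⁻⁴ × 0.44 × 230 = 0.027324 m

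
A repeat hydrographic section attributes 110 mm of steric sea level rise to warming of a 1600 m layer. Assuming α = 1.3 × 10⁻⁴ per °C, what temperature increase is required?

ΔT = Δh/(αH) = 0.11 / (1.3×10⁻⁴ × 1600) ≈ 0.5288 K

about 0.53 K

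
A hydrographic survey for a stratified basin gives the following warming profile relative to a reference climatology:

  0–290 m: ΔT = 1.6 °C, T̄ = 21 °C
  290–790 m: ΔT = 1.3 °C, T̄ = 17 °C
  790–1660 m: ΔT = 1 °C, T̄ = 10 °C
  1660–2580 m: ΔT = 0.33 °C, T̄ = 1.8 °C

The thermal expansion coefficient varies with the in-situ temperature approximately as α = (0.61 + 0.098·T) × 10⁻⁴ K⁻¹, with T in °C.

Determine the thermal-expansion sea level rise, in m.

Layer 1: α = (0.61 + 0.098×21)×10⁻⁴ = 2.668×10⁻⁴ K⁻¹
Layer 2: α = (0.61 + 0.098×17)×10⁻⁴ = 2.276×10⁻⁴ K⁻¹
Layer 3: α = (0.61 + 0.098×10)×10⁻⁴ = 1.59×10⁻⁴ K⁻¹
Layer 4: α = (0.61 + 0.098×1.8)×10⁻⁴ = 0.7864×10⁻⁴ K⁻¹
0–290 m: 290 × 1.6 × 2.668×10⁻⁴ = 0.1237952 m
500 × 1.3 × 2.276×10⁻⁴ = 0.14794 m
Layer 3: 870 × 1 × 1.59×10⁻⁴ = 0.13833 m
Layer 4: 920 × 0.33 × 0.7864×10⁻⁴ = 0.023875104 m
Δh = 0.1237952 + 0.14794 + 0.13833 + 0.023875104 = 0.433940304 m

Δh = 0.434 m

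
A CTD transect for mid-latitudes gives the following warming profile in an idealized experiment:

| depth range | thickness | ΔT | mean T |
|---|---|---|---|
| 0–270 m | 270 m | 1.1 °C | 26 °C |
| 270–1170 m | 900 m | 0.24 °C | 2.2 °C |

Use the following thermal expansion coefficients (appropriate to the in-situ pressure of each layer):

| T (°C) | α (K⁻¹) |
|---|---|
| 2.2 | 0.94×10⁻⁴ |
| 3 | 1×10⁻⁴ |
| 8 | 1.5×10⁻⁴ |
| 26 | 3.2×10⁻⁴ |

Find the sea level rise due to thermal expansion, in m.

Δh ≈ 0.12 m

Layer 1 at 26 °C → α = 3.2×10⁻⁴ K⁻¹
Layer 2 at 2.2 °C → α = 0.94×10⁻⁴ K⁻¹
Layer 1: 270 × 3.2×10⁻⁴ × 1.1 = 0.09504 m
Layer 2: 0.24 × 0.94×10⁻⁴ × 900 = 0.020304 m
Δh = 0.09504 + 0.020304 = 0.115344 m ≈ 0.12 m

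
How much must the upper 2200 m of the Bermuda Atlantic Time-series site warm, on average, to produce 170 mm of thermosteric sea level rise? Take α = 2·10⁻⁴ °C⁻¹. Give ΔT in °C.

0.386 °C

ΔT = Δh/(αH) = 0.17 / (2×10⁻⁴ × 2200) ≈ 0.3864 °C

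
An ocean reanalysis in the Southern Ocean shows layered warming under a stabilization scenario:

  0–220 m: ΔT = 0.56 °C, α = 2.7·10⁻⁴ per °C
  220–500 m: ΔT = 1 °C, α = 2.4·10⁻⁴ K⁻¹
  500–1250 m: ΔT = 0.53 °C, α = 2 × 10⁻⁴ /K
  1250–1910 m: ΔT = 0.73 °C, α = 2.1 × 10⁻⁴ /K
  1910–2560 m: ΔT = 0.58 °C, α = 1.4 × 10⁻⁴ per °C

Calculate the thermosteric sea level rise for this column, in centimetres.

Δh = 33 cm

0–220 m: 0.56 × 2.7×10⁻⁴ × 220 = 0.033264 m
220–500 m: 1 × 280 × 2.4×10⁻⁴ = 0.06720 m
Layer 3: 750 × 0.53 × 2×10⁻⁴ = 0.07950 m
1250–1910 m: 2.1×10⁻⁴ × 0.73 × 660 = 0.101178 m
1910–2560 m: 1.4×10⁻⁴ × 650 × 0.58 = 0.05278 m
Δh = 0.033264 + 0.06720 + 0.07950 + 0.101178 + 0.05278 = 0.333922 m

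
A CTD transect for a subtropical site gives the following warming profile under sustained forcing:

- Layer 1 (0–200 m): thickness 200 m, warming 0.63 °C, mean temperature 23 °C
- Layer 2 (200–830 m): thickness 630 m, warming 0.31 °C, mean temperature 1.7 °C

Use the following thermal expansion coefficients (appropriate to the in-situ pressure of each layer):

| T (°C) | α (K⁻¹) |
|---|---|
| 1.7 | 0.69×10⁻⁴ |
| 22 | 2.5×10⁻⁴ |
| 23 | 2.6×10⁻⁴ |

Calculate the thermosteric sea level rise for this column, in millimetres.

about 46.2 mm

Layer 1 at 23 °C → α = 2.6×10⁻⁴ K⁻¹
Layer 2 at 1.7 °C → α = 0.69×10⁻⁴ K⁻¹
Layer 1: 0.63 × 200 × 2.6×10⁻⁴ = 0.03276 m
200–830 m: 0.31 × 630 × 0.69×10⁻⁴ = 0.0134757 m
Δh = 0.03276 + 0.0134757 = 0.0462357 m ≈ 46.2 mm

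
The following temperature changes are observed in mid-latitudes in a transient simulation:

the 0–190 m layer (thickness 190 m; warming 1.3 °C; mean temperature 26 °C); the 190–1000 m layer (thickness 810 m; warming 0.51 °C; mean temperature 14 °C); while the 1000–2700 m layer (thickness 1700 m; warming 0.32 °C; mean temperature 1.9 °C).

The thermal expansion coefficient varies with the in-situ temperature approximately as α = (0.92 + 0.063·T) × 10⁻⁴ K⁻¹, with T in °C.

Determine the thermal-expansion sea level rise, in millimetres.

Layer 1: α = (0.92 + 0.063×26)×10⁻⁴ = 2.558×10⁻⁴ K⁻¹
Layer 2: α = (0.92 + 0.063×14)×10⁻⁴ = 1.802×10⁻⁴ K⁻¹
Layer 3: α = (0.92 + 0.063×1.9)×10⁻⁴ = 1.0397×10⁻⁴ K⁻¹
Layer 1: 1.3 × 190 × 2.558×10⁻⁴ = 0.0631826 m
0.51 × 1.802×10⁻⁴ × 810 = 0.07444062 m
Layer 3: 1.0397×10⁻⁴ × 1700 × 0.32 = 0.05655968 m
Δh = 0.0631826 + 0.07444062 + 0.05655968 = 0.1941829 m

Δh ≈ 194 mm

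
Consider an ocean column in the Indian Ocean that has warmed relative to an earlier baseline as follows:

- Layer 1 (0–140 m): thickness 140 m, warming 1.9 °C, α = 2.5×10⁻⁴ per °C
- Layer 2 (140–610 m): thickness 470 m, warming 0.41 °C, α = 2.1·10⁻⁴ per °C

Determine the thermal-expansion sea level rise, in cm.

about 10.7 cm

Layer 1: 2.5×10⁻⁴ × 140 × 1.9 = 0.06650 m
470 × 2.1×10⁻⁴ × 0.41 = 0.040467 m
Δh = 0.06650 + 0.040467 = 0.106967 m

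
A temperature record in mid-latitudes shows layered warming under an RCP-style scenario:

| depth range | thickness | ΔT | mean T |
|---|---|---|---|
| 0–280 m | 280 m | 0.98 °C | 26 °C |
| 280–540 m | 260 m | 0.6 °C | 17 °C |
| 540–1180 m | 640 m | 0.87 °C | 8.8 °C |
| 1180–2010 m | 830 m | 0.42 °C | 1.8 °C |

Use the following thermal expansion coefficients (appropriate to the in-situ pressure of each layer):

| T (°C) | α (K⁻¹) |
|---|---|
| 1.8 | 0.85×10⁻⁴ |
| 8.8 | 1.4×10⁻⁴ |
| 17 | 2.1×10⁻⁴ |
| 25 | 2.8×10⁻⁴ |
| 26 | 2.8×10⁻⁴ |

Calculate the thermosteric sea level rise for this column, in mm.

about 217 mm

Layer 1 at 26 °C → α = 2.8×10⁻⁴ K⁻¹
Layer 2 at 17 °C → α = 2.1×10⁻⁴ K⁻¹
Layer 3 at 8.8 °C → α = 1.4×10⁻⁴ K⁻¹
Layer 4 at 1.8 °C → α = 0.85×10⁻⁴ K⁻¹
2.8×10⁻⁴ × 280 × 0.98 = 0.076832 m
2.1×10⁻⁴ × 260 × 0.6 = 0.03276 m
1.4×10⁻⁴ × 0.87 × 640 = 0.077952 m
0.42 × 0.85×10⁻⁴ × 830 = 0.029631 m
Δh = 0.076832 + 0.03276 + 0.077952 + 0.029631 = 0.217175 m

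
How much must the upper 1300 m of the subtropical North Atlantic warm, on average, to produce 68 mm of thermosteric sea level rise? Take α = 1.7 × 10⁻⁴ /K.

ΔT = Δh/(αH) = 0.068 / (1.7×10⁻⁴ × 1300) ≈ 0.3077 K

0.31 K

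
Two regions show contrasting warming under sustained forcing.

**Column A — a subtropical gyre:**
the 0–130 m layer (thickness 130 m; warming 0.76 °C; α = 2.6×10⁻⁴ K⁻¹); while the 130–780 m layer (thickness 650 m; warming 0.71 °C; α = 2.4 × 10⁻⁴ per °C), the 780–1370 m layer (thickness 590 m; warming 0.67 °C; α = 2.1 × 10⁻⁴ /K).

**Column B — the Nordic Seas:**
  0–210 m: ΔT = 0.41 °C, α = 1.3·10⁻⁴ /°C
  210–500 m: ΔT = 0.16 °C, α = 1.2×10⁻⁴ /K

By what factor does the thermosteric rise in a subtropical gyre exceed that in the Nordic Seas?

A 0.76 × 2.6×10⁻⁴ × 130 = 0.025688 m
A Layer 2: 650 × 2.4×10⁻⁴ × 0.71 = 0.11076 m
A 780–1370 m: 0.67 × 2.1×10⁻⁴ × 590 = 0.083013 m
A total: 0.219461 m
B Layer 1: 210 × 0.41 × 1.3×10⁻⁴ = 0.011193 m
B 210–500 m: 1.2×10⁻⁴ × 290 × 0.16 = 0.005568 m
B total: 0.016761 m
Ratio: 0.219461 / 0.016761 ≈ 13.09

a factor of 13.1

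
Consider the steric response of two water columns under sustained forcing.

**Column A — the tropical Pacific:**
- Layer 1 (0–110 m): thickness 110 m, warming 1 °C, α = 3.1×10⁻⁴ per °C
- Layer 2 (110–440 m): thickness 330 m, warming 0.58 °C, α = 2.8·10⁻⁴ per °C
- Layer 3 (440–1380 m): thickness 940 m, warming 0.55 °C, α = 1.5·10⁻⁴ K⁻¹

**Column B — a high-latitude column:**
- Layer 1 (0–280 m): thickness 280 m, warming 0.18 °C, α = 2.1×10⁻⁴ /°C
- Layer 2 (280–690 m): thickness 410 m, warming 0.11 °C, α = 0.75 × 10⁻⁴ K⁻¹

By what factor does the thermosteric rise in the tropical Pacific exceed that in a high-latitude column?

A 3.1×10⁻⁴ × 1 × 110 = 0.03410 m
A 2.8×10⁻⁴ × 0.58 × 330 = 0.053592 m
A 440–1380 m: 1.5×10⁻⁴ × 940 × 0.55 = 0.07755 m
A total: 0.165242 m
B Layer 1: 0.18 × 2.1×10⁻⁴ × 280 = 0.010584 m
B Layer 2: 0.11 × 410 × 0.75×10⁻⁴ = 0.0033825 m
B total: 0.0139665 m
Ratio: 0.165242 / 0.0139665 ≈ 11.83

≈ 12×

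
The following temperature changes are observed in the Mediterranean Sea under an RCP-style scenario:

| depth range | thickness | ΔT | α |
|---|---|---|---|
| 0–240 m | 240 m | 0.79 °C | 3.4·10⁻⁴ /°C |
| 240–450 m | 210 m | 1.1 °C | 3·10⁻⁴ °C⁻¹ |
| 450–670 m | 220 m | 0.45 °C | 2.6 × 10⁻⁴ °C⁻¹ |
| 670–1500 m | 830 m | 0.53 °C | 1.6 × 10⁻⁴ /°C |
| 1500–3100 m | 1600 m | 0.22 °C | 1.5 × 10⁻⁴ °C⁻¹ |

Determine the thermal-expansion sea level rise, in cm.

Δh = 28 cm

Layer 1: 0.79 × 3.4×10⁻⁴ × 240 = 0.064464 m
240–450 m: 210 × 3×10⁻⁴ × 1.1 = 0.06930 m
450–670 m: 2.6×10⁻⁴ × 0.45 × 220 = 0.02574 m
0.53 × 830 × 1.6×10⁻⁴ = 0.070384 m
1500–3100 m: 1.5×10⁻⁴ × 1600 × 0.22 = 0.05280 m
Δh = 0.064464 + 0.06930 + 0.02574 + 0.070384 + 0.05280 = 0.282688 m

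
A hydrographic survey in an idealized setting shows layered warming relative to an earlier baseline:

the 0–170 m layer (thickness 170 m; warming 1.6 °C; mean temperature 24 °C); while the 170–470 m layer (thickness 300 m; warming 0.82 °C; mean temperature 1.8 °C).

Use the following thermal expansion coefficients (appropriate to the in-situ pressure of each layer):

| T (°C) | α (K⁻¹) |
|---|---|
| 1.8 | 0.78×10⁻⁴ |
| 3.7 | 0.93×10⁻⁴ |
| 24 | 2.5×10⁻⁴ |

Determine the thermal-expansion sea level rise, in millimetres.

Layer 1 at 24 °C → α = 2.5×10⁻⁴ K⁻¹
Layer 2 at 1.8 °C → α = 0.78×10⁻⁴ K⁻¹
0–170 m: 1.6 × 2.5×10⁻⁴ × 170 = 0.06800 m
170–470 m: 0.78×10⁻⁴ × 0.82 × 300 = 0.019188 m
Δh = 0.06800 + 0.019188 = 0.087188 m

Δh = 87.2 mm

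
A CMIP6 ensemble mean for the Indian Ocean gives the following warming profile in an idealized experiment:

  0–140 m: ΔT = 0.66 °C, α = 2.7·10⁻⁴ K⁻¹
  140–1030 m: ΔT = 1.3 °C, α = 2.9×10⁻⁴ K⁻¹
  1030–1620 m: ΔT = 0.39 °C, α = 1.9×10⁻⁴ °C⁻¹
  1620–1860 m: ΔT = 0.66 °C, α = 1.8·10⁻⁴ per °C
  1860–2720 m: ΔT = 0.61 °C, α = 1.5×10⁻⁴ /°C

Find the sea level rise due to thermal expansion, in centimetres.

0–140 m: 0.66 × 140 × 2.7×10⁻⁴ = 0.024948 m
2.9×10⁻⁴ × 1.3 × 890 = 0.33553 m
0.39 × 1.9×10⁻⁴ × 590 = 0.043719 m
1620–1860 m: 0.66 × 240 × 1.8×10⁻⁴ = 0.028512 m
0.61 × 860 × 1.5×10⁻⁴ = 0.07869 m
Δh = 0.024948 + 0.33553 + 0.043719 + 0.028512 + 0.07869 = 0.511399 m

about 51 cm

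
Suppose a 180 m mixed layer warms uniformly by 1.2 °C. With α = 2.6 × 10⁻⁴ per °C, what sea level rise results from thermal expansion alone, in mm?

56.2 mm

Δh = αΔT·H = 2.6×10⁻⁴ × 1.2 × 180 = 0.05616 m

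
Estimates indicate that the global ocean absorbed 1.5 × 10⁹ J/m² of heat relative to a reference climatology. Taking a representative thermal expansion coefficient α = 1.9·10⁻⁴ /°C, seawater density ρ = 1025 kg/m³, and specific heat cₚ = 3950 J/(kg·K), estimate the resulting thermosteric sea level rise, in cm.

7.0 cm

Δh = αQ/(ρcₚ) = 1.9×10⁻⁴ × 1.5×10⁹ / (1025 × 3950) ≈ 0.070392 m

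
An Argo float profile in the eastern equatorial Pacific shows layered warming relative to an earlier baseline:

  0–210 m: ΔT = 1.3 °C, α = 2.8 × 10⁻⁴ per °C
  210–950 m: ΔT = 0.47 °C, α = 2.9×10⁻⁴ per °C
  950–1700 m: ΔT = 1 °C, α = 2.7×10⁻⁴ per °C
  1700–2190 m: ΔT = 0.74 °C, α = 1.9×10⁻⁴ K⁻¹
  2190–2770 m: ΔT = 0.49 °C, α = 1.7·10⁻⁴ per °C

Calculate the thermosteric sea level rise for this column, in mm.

Layer 1: 1.3 × 210 × 2.8×10⁻⁴ = 0.07644 m
210–950 m: 2.9×10⁻⁴ × 740 × 0.47 = 0.100862 m
2.7×10⁻⁴ × 750 × 1 = 0.20250 m
1700–2190 m: 0.74 × 1.9×10⁻⁴ × 490 = 0.068894 m
2190–2770 m: 580 × 0.49 × 1.7×10⁻⁴ = 0.048314 m
Δh = 0.07644 + 0.100862 + 0.20250 + 0.068894 + 0.048314 = 0.49701 m

Δh = 497 mm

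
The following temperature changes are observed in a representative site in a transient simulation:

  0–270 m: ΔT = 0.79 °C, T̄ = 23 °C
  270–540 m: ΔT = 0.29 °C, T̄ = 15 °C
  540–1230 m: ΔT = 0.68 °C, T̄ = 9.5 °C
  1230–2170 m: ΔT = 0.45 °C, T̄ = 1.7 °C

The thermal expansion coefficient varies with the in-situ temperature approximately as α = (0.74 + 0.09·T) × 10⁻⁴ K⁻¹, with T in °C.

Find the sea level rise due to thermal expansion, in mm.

Δh = 190 mm

Layer 1: α = (0.74 + 0.09×23)×10⁻⁴ = 2.81×10⁻⁴ K⁻¹
Layer 2: α = (0.74 + 0.09×15)×10⁻⁴ = 2.09×10⁻⁴ K⁻¹
Layer 3: α = (0.74 + 0.09×9.5)×10⁻⁴ = 1.595×10⁻⁴ K⁻¹
Layer 4: α = (0.74 + 0.09×1.7)×10⁻⁴ = 0.893×10⁻⁴ K⁻¹
0.79 × 270 × 2.81×10⁻⁴ = 0.0599373 m
0.29 × 2.09×10⁻⁴ × 270 = 0.0163647 m
540–1230 m: 690 × 1.595×10⁻⁴ × 0.68 = 0.0748374 m
Layer 4: 0.893×10⁻⁴ × 940 × 0.45 = 0.0377739 m
Δh = 0.0599373 + 0.0163647 + 0.0748374 + 0.0377739 = 0.1889133 m ≈ 190 mm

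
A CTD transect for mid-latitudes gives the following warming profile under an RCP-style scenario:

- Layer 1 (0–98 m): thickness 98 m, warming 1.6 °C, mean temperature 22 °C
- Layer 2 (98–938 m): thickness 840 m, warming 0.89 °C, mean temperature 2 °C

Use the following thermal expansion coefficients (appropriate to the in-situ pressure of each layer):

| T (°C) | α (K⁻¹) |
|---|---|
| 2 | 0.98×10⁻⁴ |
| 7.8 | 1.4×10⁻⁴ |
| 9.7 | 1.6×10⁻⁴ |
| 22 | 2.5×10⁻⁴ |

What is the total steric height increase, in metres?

Layer 1 at 22 °C → α = 2.5×10⁻⁴ K⁻¹
Layer 2 at 2 °C → α = 0.98×10⁻⁴ K⁻¹
Layer 1: 2.5×10⁻⁴ × 1.6 × 98 = 0.03920 m
Layer 2: 0.98×10⁻⁴ × 840 × 0.89 = 0.0732648 m
Δh = 0.03920 + 0.0732648 = 0.1124648 m

0.112 m of thermosteric rise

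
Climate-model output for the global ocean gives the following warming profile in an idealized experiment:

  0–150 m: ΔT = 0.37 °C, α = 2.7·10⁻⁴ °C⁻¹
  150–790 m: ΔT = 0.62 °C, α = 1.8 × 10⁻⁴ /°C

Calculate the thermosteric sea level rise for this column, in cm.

about 8.6 cm

0.37 × 150 × 2.7×10⁻⁴ = 0.014985 m
0.62 × 1.8×10⁻⁴ × 640 = 0.071424 m
Δh = 0.014985 + 0.071424 = 0.086409 m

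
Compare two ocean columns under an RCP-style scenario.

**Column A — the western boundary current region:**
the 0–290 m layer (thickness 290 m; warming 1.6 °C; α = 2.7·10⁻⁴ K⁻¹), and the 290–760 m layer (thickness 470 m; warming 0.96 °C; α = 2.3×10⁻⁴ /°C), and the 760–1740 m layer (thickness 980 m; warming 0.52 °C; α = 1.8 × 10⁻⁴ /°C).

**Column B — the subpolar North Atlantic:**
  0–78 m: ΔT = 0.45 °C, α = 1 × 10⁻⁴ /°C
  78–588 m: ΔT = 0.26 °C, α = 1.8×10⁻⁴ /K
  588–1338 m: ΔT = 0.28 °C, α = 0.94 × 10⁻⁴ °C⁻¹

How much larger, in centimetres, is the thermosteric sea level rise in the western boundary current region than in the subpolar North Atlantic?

A Layer 1: 1.6 × 2.7×10⁻⁴ × 290 = 0.12528 m
A 470 × 2.3×10⁻⁴ × 0.96 = 0.103776 m
A 980 × 1.8×10⁻⁴ × 0.52 = 0.091728 m
A total: 0.320784 m
B 0.45 × 1×10⁻⁴ × 78 = 0.00351 m
B 78–588 m: 1.8×10⁻⁴ × 0.26 × 510 = 0.023868 m
B 588–1338 m: 0.94×10⁻⁴ × 750 × 0.28 = 0.01974 m
B total: 0.047118 m
Difference: 0.320784 − 0.047118 = 0.273666 m

Δh_A − Δh_B ≈ 27 cm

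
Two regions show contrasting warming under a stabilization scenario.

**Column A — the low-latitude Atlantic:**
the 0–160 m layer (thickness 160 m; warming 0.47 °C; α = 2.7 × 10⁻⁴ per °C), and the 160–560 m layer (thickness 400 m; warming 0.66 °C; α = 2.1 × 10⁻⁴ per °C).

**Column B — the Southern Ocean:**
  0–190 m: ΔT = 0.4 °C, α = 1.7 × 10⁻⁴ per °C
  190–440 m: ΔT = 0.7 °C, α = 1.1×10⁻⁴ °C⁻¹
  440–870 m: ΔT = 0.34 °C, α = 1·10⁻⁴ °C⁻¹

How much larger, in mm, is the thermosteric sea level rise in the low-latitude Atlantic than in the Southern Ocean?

A Layer 1: 0.47 × 2.7×10⁻⁴ × 160 = 0.020304 m
A Layer 2: 2.1×10⁻⁴ × 0.66 × 400 = 0.05544 m
A total: 0.075744 m
B 0–190 m: 0.4 × 190 × 1.7×10⁻⁴ = 0.01292 m
B Layer 2: 1.1×10⁻⁴ × 250 × 0.7 = 0.01925 m
B Layer 3: 430 × 0.34 × 1×10⁻⁴ = 0.01462 m
B total: 0.04679 m
Difference: 0.075744 − 0.04679 = 0.028954 m

29 mm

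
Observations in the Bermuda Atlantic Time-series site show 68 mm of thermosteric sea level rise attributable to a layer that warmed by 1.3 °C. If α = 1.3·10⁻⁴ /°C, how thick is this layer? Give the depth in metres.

402 m

H = Δh/(αΔT) = 0.068 / (1.3×10⁻⁴ × 1.3) ≈ 402.4 m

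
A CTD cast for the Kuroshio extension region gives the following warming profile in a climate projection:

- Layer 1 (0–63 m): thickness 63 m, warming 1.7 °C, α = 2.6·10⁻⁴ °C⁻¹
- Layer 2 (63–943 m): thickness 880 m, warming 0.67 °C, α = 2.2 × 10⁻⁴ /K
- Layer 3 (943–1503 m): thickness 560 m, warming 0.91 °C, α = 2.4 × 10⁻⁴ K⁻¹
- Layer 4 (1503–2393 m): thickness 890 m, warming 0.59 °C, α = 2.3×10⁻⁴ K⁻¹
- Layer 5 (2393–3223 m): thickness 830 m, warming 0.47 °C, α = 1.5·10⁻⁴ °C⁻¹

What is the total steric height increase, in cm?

45.9 cm

0–63 m: 63 × 1.7 × 2.6×10⁻⁴ = 0.027846 m
63–943 m: 880 × 2.2×10⁻⁴ × 0.67 = 0.129712 m
2.4×10⁻⁴ × 560 × 0.91 = 0.122304 m
1503–2393 m: 0.59 × 2.3×10⁻⁴ × 890 = 0.120773 m
0.47 × 1.5×10⁻⁴ × 830 = 0.058515 m
Δh = 0.027846 + 0.129712 + 0.122304 + 0.120773 + 0.058515 = 0.45915 m ≈ 45.9 cm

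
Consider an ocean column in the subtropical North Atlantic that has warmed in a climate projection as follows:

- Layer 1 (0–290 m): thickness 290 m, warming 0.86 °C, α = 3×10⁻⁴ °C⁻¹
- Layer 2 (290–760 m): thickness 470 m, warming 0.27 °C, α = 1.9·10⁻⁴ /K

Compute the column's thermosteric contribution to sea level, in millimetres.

98.9 mm

3×10⁻⁴ × 0.86 × 290 = 0.07482 m
290–760 m: 1.9×10⁻⁴ × 0.27 × 470 = 0.024111 m
Δh = 0.07482 + 0.024111 = 0.098931 m ≈ 98.9 mm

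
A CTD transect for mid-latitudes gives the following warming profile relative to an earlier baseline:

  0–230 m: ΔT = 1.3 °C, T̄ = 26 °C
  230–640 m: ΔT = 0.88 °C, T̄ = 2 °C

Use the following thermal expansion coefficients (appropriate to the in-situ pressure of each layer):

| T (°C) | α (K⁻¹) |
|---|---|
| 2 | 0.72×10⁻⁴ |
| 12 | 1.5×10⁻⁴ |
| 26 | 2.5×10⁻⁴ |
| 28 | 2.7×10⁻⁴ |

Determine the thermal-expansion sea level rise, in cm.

10 cm of thermosteric rise

Layer 1 at 26 °C → α = 2.5×10⁻⁴ K⁻¹
Layer 2 at 2 °C → α = 0.72×10⁻⁴ K⁻¹
Layer 1: 1.3 × 2.5×10⁻⁴ × 230 = 0.07475 m
0.88 × 410 × 0.72×10⁻⁴ = 0.0259776 m
Δh = 0.07475 + 0.0259776 = 0.1007276 m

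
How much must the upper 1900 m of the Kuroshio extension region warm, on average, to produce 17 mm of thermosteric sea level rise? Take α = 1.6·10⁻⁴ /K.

ΔT ≈ 0.0559 K

ΔT = Δh/(αH) = 0.017 / (1.6×10⁻⁴ × 1900) ≈ 0.05592 K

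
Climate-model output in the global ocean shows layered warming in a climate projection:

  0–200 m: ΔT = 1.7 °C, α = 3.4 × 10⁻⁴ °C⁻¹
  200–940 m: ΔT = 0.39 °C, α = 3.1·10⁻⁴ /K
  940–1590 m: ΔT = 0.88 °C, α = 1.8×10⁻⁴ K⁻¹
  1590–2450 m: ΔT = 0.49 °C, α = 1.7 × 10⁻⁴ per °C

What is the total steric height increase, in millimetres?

3.4×10⁻⁴ × 1.7 × 200 = 0.11560 m
Layer 2: 0.39 × 740 × 3.1×10⁻⁴ = 0.089466 m
Layer 3: 1.8×10⁻⁴ × 650 × 0.88 = 0.10296 m
1590–2450 m: 860 × 1.7×10⁻⁴ × 0.49 = 0.071638 m
Δh = 0.11560 + 0.089466 + 0.10296 + 0.071638 = 0.379664 m

Δh = 380 mm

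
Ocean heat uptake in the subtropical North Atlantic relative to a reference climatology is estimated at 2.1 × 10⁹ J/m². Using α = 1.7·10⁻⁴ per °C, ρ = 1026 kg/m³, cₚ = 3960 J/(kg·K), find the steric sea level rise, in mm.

Δh = αQ/(ρcₚ) = 1.7×10⁻⁴ × 2.1×10⁹ / (1026 × 3960) ≈ 0.087867 m

88 mm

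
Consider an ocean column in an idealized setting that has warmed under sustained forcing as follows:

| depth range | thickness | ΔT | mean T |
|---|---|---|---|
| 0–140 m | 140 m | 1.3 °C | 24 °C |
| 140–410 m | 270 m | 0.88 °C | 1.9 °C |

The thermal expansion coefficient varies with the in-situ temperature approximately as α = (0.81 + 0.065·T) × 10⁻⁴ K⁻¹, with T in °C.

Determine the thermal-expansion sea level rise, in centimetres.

6.53 cm

Layer 1: α = (0.81 + 0.065×24)×10⁻⁴ = 2.37×10⁻⁴ K⁻¹
Layer 2: α = (0.81 + 0.065×1.9)×10⁻⁴ = 0.9335×10⁻⁴ K⁻¹
0–140 m: 1.3 × 140 × 2.37×10⁻⁴ = 0.043134 m
Layer 2: 0.88 × 270 × 0.9335×10⁻⁴ = 0.02217996 m
Δh = 0.043134 + 0.02217996 = 0.06531396 m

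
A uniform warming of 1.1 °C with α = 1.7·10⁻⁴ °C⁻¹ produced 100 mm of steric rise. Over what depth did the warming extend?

H = Δh/(αΔT) = 0.1 / (1.7×10⁻⁴ × 1.1) ≈ 534.8 m

H ≈ 530 m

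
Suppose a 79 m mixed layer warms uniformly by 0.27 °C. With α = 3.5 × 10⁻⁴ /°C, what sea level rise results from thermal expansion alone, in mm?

7.5 mm of thermosteric rise

Δh = αΔT·H = 3.5×10⁻⁴ × 0.27 × 79 = 0.0074655 m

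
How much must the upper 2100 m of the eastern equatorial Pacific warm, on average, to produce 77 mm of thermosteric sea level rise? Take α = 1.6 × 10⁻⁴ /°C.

ΔT = Δh/(αH) = 0.077 / (1.6×10⁻⁴ × 2100) ≈ 0.2292 °C

about 0.229 °C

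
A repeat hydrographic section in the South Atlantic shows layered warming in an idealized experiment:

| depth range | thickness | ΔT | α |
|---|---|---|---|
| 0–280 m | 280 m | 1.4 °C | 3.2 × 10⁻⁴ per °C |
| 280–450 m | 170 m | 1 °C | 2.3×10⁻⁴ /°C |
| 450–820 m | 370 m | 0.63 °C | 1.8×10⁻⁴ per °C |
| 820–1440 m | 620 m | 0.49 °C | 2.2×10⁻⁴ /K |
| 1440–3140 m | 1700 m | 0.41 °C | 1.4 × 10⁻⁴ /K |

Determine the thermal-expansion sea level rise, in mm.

Layer 1: 3.2×10⁻⁴ × 280 × 1.4 = 0.12544 m
280–450 m: 1 × 170 × 2.3×10⁻⁴ = 0.03910 m
450–820 m: 0.63 × 1.8×10⁻⁴ × 370 = 0.041958 m
820–1440 m: 620 × 2.2×10⁻⁴ × 0.49 = 0.066836 m
1440–3140 m: 1700 × 0.41 × 1.4×10⁻⁴ = 0.09758 m
Δh = 0.12544 + 0.03910 + 0.041958 + 0.066836 + 0.09758 = 0.370914 m ≈ 371 mm

371 mm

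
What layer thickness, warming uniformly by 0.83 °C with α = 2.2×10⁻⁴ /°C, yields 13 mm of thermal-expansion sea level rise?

H = Δh/(αΔT) = 0.013 / (2.2×10⁻⁴ × 0.83) ≈ 71.19 m

about 71.2 m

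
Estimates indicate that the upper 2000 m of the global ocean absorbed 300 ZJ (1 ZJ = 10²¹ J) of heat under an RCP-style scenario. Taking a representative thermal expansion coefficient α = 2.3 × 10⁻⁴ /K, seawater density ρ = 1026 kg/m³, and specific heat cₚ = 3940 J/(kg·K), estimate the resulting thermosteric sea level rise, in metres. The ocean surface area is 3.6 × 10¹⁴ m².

Per unit area: Q = 300×10²¹ / (3.6×10¹⁴) ≈ 8.333×10⁸ J/m²
Δh = αQ/(ρcₚ) = 2.3×10⁻⁴ × 8.333×10⁸ / (1026 × 3940) ≈ 0.047412 m

Δh ≈ 0.0474 m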